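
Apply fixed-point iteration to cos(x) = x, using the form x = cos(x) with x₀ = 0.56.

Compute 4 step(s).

Equation: cos(x) = x
Fixed-point form: x = cos(x)
x₀ = 0.56

x_1 = g(0.560000) = 0.847255
x_2 = g(0.847255) = 0.662043
x_3 = g(0.662043) = 0.788738
x_4 = g(0.788738) = 0.704741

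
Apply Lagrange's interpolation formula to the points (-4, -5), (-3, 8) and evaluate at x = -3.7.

Lagrange interpolation formula:
P(x) = Σ yᵢ × Lᵢ(x)
where Lᵢ(x) = Π_{j≠i} (x - xⱼ)/(xᵢ - xⱼ)

L_0(-3.7) = (-3.7 - (-3))/(-4 - (-3)) = 0.700000
L_1(-3.7) = (-3.7 - (-4))/(-3 - (-4)) = 0.300000

P(-3.7) = (-5)×L_0(-3.7) + 8×L_1(-3.7)
P(-3.7) = -1.100000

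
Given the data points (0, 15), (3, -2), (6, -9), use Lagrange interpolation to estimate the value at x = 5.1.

Lagrange interpolation formula:
P(x) = Σ yᵢ × Lᵢ(x)
where Lᵢ(x) = Π_{j≠i} (x - xⱼ)/(xᵢ - xⱼ)

L_0(5.1) = (5.1 - 3)/(0 - 3) × (5.1 - 6)/(0 - 6) = -0.105000
L_1(5.1) = (5.1 - 0)/(3 - 0) × (5.1 - 6)/(3 - 6) = 0.510000
L_2(5.1) = (5.1 - 0)/(6 - 0) × (5.1 - 3)/(6 - 3) = 0.595000

P(5.1) = 15×L_0(5.1) + (-2)×L_1(5.1) + (-9)×L_2(5.1)
P(5.1) = -7.950000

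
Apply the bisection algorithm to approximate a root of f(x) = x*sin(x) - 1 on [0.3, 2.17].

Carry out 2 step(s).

f(x) = x*sin(x) - 1
Initial interval: [0.3, 2.17]

Iteration 1:
  c_1 = (0.300000 + 2.170000)/2 = 1.235000
  f(c_1) = f(1.235000) = 0.166023
  f(a) × f(c) < 0, new interval: [0.300000, 1.235000]
Iteration 2:
  c_2 = (0.300000 + 1.235000)/2 = 0.767500
  f(c_2) = f(0.767500) = -0.467095
  f(a) × f(c) ≥ 0, new interval: [0.767500, 1.235000]

After 2 iteration(s), the approximation is c_2 = 0.767500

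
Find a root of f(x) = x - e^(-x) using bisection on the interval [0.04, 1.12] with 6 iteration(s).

f(x) = x - e^(-x)
Initial interval: [0.04, 1.12]

Iteration 1:
  c_1 = (0.040000 + 1.120000)/2 = 0.580000
  f(c_1) = f(0.580000) = 0.020102
  f(a) × f(c) < 0, new interval: [0.040000, 0.580000]
Iteration 2:
  c_2 = (0.040000 + 0.580000)/2 = 0.310000
  f(c_2) = f(0.310000) = -0.423447
  f(a) × f(c) ≥ 0, new interval: [0.310000, 0.580000]
Iteration 3:
  c_3 = (0.310000 + 0.580000)/2 = 0.445000
  f(c_3) = f(0.445000) = -0.195824
  f(a) × f(c) ≥ 0, new interval: [0.445000, 0.580000]
Iteration 4:
  c_4 = (0.445000 + 0.580000)/2 = 0.512500
  f(c_4) = f(0.512500) = -0.086496
  f(a) × f(c) ≥ 0, new interval: [0.512500, 0.580000]
Iteration 5:
  c_5 = (0.512500 + 0.580000)/2 = 0.546250
  f(c_5) = f(0.546250) = -0.032867
  f(a) × f(c) ≥ 0, new interval: [0.546250, 0.580000]
Iteration 6:
  c_6 = (0.546250 + 0.580000)/2 = 0.563125
  f(c_6) = f(0.563125) = -0.006302
  f(a) × f(c) ≥ 0, new interval: [0.563125, 0.580000]

After 6 iteration(s), the approximation is c_6 = 0.563125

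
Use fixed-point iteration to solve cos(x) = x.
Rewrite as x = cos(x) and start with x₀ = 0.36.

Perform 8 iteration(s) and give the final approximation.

Equation: cos(x) = x
Fixed-point form: x = cos(x)
x₀ = 0.36

x_1 = g(0.360000) = 0.935897
x_2 = g(0.935897) = 0.593097
x_3 = g(0.593097) = 0.829214
x_4 = g(0.829214) = 0.675456
x_5 = g(0.675456) = 0.780422
x_6 = g(0.780422) = 0.710617
x_7 = g(0.710617) = 0.757960
x_8 = g(0.757960) = 0.726240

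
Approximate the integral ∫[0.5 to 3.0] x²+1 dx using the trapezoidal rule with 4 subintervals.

f(x) = x²+1
a = 0.5, b = 3.0, n = 4
h = (b - a)/n = 0.625000

Trapezoidal rule: (h/2)[f(x₀) + 2f(x₁) + 2f(x₂) + ... + f(xₙ)]

x_0 = 0.5000, f(x_0) = 1.250000, coefficient = 1
x_1 = 1.1250, f(x_1) = 2.265625, coefficient = 2
x_2 = 1.7500, f(x_2) = 4.062500, coefficient = 2
x_3 = 2.3750, f(x_3) = 6.640625, coefficient = 2
x_4 = 3.0000, f(x_4) = 10.000000, coefficient = 1

I ≈ (0.625000/2) × 37.187500 = 11.621094
Exact value: 11.458333
Error: 0.162760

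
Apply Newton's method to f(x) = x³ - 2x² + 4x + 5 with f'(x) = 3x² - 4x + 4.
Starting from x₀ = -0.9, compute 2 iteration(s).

f(x) = x³ - 2x² + 4x + 5
f'(x) = 3x² - 4x + 4
x₀ = -0.9

Newton-Raphson formula: x_{n+1} = x_n - f(x_n)/f'(x_n)

Iteration 1:
  f(-0.900000) = -0.949000
  f'(-0.900000) = 10.030000
  x_1 = -0.900000 - (-0.949000)/10.030000 = -0.805384
Iteration 2:
  f(-0.805384) = -0.041228
  f'(-0.805384) = 9.167465
  x_2 = -0.805384 - (-0.041228)/9.167465 = -0.800887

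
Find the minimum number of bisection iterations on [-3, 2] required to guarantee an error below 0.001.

We need (b-a)/2^n ≤ 0.001
(2 - (-3))/2^n ≤ 0.001
5/2^n ≤ 0.001
2^n ≥ 5000
n ≥ log₂(5000) = 12.29
n ≥ 13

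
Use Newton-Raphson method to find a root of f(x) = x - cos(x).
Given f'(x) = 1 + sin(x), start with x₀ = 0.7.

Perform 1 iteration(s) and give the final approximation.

f(x) = x - cos(x)
f'(x) = 1 + sin(x)
x₀ = 0.7

Newton-Raphson formula: x_{n+1} = x_n - f(x_n)/f'(x_n)

Iteration 1:
  f(0.700000) = -0.064842
  f'(0.700000) = 1.644218
  x_1 = 0.700000 - (-0.064842)/1.644218 = 0.739436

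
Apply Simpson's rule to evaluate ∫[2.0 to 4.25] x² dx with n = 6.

f(x) = x²
a = 2.0, b = 4.25, n = 6
h = (b - a)/n = 0.375000

Simpson's rule: (h/3)[f(x₀) + 4f(x₁) + 2f(x₂) + ... + f(xₙ)]

x_0 = 2.0000, f(x_0) = 4.000000, coefficient = 1
x_1 = 2.3750, f(x_1) = 5.640625, coefficient = 4
x_2 = 2.7500, f(x_2) = 7.562500, coefficient = 2
x_3 = 3.1250, f(x_3) = 9.765625, coefficient = 4
x_4 = 3.5000, f(x_4) = 12.250000, coefficient = 2
x_5 = 3.8750, f(x_5) = 15.015625, coefficient = 4
x_6 = 4.2500, f(x_6) = 18.062500, coefficient = 1

I ≈ (0.375000/3) × 183.375000 = 22.921875
Exact value: 22.921875
Error: 0.000000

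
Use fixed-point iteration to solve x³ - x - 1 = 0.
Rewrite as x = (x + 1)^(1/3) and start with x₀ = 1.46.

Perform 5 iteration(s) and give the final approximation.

Equation: x³ - x - 1 = 0
Fixed-point form: x = (x + 1)^(1/3)
x₀ = 1.46

x_1 = g(1.460000) = 1.349931
x_2 = g(1.349931) = 1.329490
x_3 = g(1.329490) = 1.325624
x_4 = g(1.325624) = 1.324890
x_5 = g(1.324890) = 1.324751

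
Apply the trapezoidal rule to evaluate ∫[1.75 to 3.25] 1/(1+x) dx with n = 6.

f(x) = 1/(1+x)
a = 1.75, b = 3.25, n = 6
h = (b - a)/n = 0.250000

Trapezoidal rule: (h/2)[f(x₀) + 2f(x₁) + 2f(x₂) + ... + f(xₙ)]

x_0 = 1.7500, f(x_0) = 0.363636, coefficient = 1
x_1 = 2.0000, f(x_1) = 0.333333, coefficient = 2
x_2 = 2.2500, f(x_2) = 0.307692, coefficient = 2
x_3 = 2.5000, f(x_3) = 0.285714, coefficient = 2
x_4 = 2.7500, f(x_4) = 0.266667, coefficient = 2
x_5 = 3.0000, f(x_5) = 0.250000, coefficient = 2
x_6 = 3.2500, f(x_6) = 0.235294, coefficient = 1

I ≈ (0.250000/2) × 3.485744 = 0.435718
Exact value: 0.435318
Error: 0.000400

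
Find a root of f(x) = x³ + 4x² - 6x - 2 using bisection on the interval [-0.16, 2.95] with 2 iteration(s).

f(x) = x³ + 4x² - 6x - 2
Initial interval: [-0.16, 2.95]

Iteration 1:
  c_1 = (-0.160000 + 2.950000)/2 = 1.395000
  f(c_1) = f(1.395000) = 0.128805
  f(a) × f(c) < 0, new interval: [-0.160000, 1.395000]
Iteration 2:
  c_2 = (-0.160000 + 1.395000)/2 = 0.617500
  f(c_2) = f(0.617500) = -3.944318
  f(a) × f(c) ≥ 0, new interval: [0.617500, 1.395000]

After 2 iteration(s), the approximation is c_2 = 0.617500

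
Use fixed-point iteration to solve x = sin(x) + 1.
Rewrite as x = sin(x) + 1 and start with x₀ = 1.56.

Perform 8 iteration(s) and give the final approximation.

Equation: x = sin(x) + 1
Fixed-point form: x = sin(x) + 1
x₀ = 1.56

x_1 = g(1.560000) = 1.999942
x_2 = g(1.999942) = 1.909322
x_3 = g(1.909322) = 1.943245
x_4 = g(1.943245) = 1.931439
x_5 = g(1.931439) = 1.935670
x_6 = g(1.935670) = 1.934169
x_7 = g(1.934169) = 1.934703
x_8 = g(1.934703) = 1.934513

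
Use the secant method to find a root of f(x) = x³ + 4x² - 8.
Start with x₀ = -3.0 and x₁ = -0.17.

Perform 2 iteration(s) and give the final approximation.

f(x) = x³ + 4x² - 8
x₀ = -3.0, x₁ = -0.17

Secant formula: x_{n+1} = x_n - f(x_n)(x_n - x_{n-1})/(f(x_n) - f(x_{n-1}))

Iteration 1:
  f(-3.000000) = 1.000000
  f(-0.170000) = -7.889313
  x_2 = -0.170000 - (-7.889313)×(-0.170000 - (-3.000000))/(-7.889313 - 1.000000)
       = -2.681640
Iteration 2:
  f(-0.170000) = -7.889313
  f(-2.681640) = 1.480581
  x_3 = -2.681640 - 1.480581×(-2.681640 - (-0.170000))/(1.480581 - (-7.889313))
       = -2.284764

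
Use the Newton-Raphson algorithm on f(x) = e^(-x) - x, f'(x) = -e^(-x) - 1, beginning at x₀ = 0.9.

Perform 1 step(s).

f(x) = e^(-x) - x
f'(x) = -e^(-x) - 1
x₀ = 0.9

Newton-Raphson formula: x_{n+1} = x_n - f(x_n)/f'(x_n)

Iteration 1:
  f(0.900000) = -0.493430
  f'(0.900000) = -1.406570
  x_1 = 0.900000 - (-0.493430)/(-1.406570) = 0.549196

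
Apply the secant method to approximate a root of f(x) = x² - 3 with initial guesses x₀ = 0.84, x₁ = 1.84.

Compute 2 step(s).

f(x) = x² - 3
x₀ = 0.84, x₁ = 1.84

Secant formula: x_{n+1} = x_n - f(x_n)(x_n - x_{n-1})/(f(x_n) - f(x_{n-1}))

Iteration 1:
  f(0.840000) = -2.294400
  f(1.840000) = 0.385600
  x_2 = 1.840000 - 0.385600×(1.840000 - 0.840000)/(0.385600 - (-2.294400))
       = 1.696119
Iteration 2:
  f(1.840000) = 0.385600
  f(1.696119) = -0.123179
  x_3 = 1.696119 - (-0.123179)×(1.696119 - 1.840000)/(-0.123179 - 0.385600)
       = 1.730954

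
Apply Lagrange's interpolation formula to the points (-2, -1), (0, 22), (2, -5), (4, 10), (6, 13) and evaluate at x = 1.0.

Lagrange interpolation formula:
P(x) = Σ yᵢ × Lᵢ(x)
where Lᵢ(x) = Π_{j≠i} (x - xⱼ)/(xᵢ - xⱼ)

L_0(1.0) = (1.0 - 0)/(-2 - 0) × (1.0 - 2)/(-2 - 2) × (1.0 - 4)/(-2 - 4) × (1.0 - 6)/(-2 - 6) = -0.039062
L_1(1.0) = (1.0 - (-2))/(0 - (-2)) × (1.0 - 2)/(0 - 2) × (1.0 - 4)/(0 - 4) × (1.0 - 6)/(0 - 6) = 0.468750
L_2(1.0) = (1.0 - (-2))/(2 - (-2)) × (1.0 - 0)/(2 - 0) × (1.0 - 4)/(2 - 4) × (1.0 - 6)/(2 - 6) = 0.703125
L_3(1.0) = (1.0 - (-2))/(4 - (-2)) × (1.0 - 0)/(4 - 0) × (1.0 - 2)/(4 - 2) × (1.0 - 6)/(4 - 6) = -0.156250
L_4(1.0) = (1.0 - (-2))/(6 - (-2)) × (1.0 - 0)/(6 - 0) × (1.0 - 2)/(6 - 2) × (1.0 - 4)/(6 - 4) = 0.023438

P(1.0) = (-1)×L_0(1.0) + 22×L_1(1.0) + (-5)×L_2(1.0) + 10×L_3(1.0) + 13×L_4(1.0)
P(1.0) = 5.578125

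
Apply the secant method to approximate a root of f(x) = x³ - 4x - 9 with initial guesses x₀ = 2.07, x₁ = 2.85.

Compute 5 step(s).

f(x) = x³ - 4x - 9
x₀ = 2.07, x₁ = 2.85

Secant formula: x_{n+1} = x_n - f(x_n)(x_n - x_{n-1})/(f(x_n) - f(x_{n-1}))

Iteration 1:
  f(2.070000) = -8.410257
  f(2.850000) = 2.749125
  x_2 = 2.850000 - 2.749125×(2.850000 - 2.070000)/(2.749125 - (-8.410257))
       = 2.657846
Iteration 2:
  f(2.850000) = 2.749125
  f(2.657846) = -0.855970
  x_3 = 2.657846 - (-0.855970)×(2.657846 - 2.850000)/(-0.855970 - 2.749125)
       = 2.703470
Iteration 3:
  f(2.657846) = -0.855970
  f(2.703470) = -0.054895
  x_4 = 2.703470 - (-0.054895)×(2.703470 - 2.657846)/(-0.054895 - (-0.855970))
       = 2.706596
Iteration 4:
  f(2.703470) = -0.054895
  f(2.706596) = 0.001230
  x_5 = 2.706596 - 0.001230×(2.706596 - 2.703470)/(0.001230 - (-0.054895))
       = 2.706528
Iteration 5:
  f(2.706596) = 0.001230
  f(2.706528) = -0.000002
  x_6 = 2.706528 - (-0.000002)×(2.706528 - 2.706596)/(-0.000002 - 0.001230)
       = 2.706528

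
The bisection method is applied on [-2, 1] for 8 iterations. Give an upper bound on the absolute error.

Bisection error bound: |error| ≤ (b-a)/2^n
|error| ≤ (1 - (-2))/2^8 = 3/2^8
|error| ≤ 0.0117187500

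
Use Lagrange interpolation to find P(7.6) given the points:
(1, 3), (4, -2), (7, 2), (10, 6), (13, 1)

Lagrange interpolation formula:
P(x) = Σ yᵢ × Lᵢ(x)
where Lᵢ(x) = Π_{j≠i} (x - xⱼ)/(xᵢ - xⱼ)

L_0(7.6) = (7.6 - 4)/(1 - 4) × (7.6 - 7)/(1 - 7) × (7.6 - 10)/(1 - 10) × (7.6 - 13)/(1 - 13) = 0.014400
L_1(7.6) = (7.6 - 1)/(4 - 1) × (7.6 - 7)/(4 - 7) × (7.6 - 10)/(4 - 10) × (7.6 - 13)/(4 - 13) = -0.105600
L_2(7.6) = (7.6 - 1)/(7 - 1) × (7.6 - 4)/(7 - 4) × (7.6 - 10)/(7 - 10) × (7.6 - 13)/(7 - 13) = 0.950400
L_3(7.6) = (7.6 - 1)/(10 - 1) × (7.6 - 4)/(10 - 4) × (7.6 - 7)/(10 - 7) × (7.6 - 13)/(10 - 13) = 0.158400
L_4(7.6) = (7.6 - 1)/(13 - 1) × (7.6 - 4)/(13 - 4) × (7.6 - 7)/(13 - 7) × (7.6 - 10)/(13 - 10) = -0.017600

P(7.6) = 3×L_0(7.6) + (-2)×L_1(7.6) + 2×L_2(7.6) + 6×L_3(7.6) + 1×L_4(7.6)
P(7.6) = 3.088000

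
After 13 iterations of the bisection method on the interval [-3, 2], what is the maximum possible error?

Bisection error bound: |error| ≤ (b-a)/2^n
|error| ≤ (2 - (-3))/2^13 = 5/2^13
|error| ≤ 0.0006103516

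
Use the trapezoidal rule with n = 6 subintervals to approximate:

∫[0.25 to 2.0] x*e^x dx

f(x) = x*e^x
a = 0.25, b = 2.0, n = 6
h = (b - a)/n = 0.291667

Trapezoidal rule: (h/2)[f(x₀) + 2f(x₁) + 2f(x₂) + ... + f(xₙ)]

x_0 = 0.2500, f(x_0) = 0.321006, coefficient = 1
x_1 = 0.5417, f(x_1) = 0.931054, coefficient = 2
x_2 = 0.8333, f(x_2) = 1.917480, coefficient = 2
x_3 = 1.1250, f(x_3) = 3.465244, coefficient = 2
x_4 = 1.4167, f(x_4) = 5.841417, coefficient = 2
x_5 = 1.7083, f(x_5) = 9.429580, coefficient = 2
x_6 = 2.0000, f(x_6) = 14.778112, coefficient = 1

I ≈ (0.291667/2) × 58.268668 = 8.497514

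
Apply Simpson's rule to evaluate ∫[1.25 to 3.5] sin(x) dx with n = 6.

f(x) = sin(x)
a = 1.25, b = 3.5, n = 6
h = (b - a)/n = 0.375000

Simpson's rule: (h/3)[f(x₀) + 4f(x₁) + 2f(x₂) + ... + f(xₙ)]

x_0 = 1.2500, f(x_0) = 0.948985, coefficient = 1
x_1 = 1.6250, f(x_1) = 0.998531, coefficient = 4
x_2 = 2.0000, f(x_2) = 0.909297, coefficient = 2
x_3 = 2.3750, f(x_3) = 0.693685, coefficient = 4
x_4 = 2.7500, f(x_4) = 0.381661, coefficient = 2
x_5 = 3.1250, f(x_5) = 0.016592, coefficient = 4
x_6 = 3.5000, f(x_6) = -0.350783, coefficient = 1

I ≈ (0.375000/3) × 10.015351 = 1.251919
Exact value: 1.251779
Error: 0.000140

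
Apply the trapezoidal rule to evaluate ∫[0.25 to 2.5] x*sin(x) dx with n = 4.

f(x) = x*sin(x)
a = 0.25, b = 2.5, n = 4
h = (b - a)/n = 0.562500

Trapezoidal rule: (h/2)[f(x₀) + 2f(x₁) + 2f(x₂) + ... + f(xₙ)]

x_0 = 0.2500, f(x_0) = 0.061851, coefficient = 1
x_1 = 0.8125, f(x_1) = 0.589882, coefficient = 2
x_2 = 1.3750, f(x_2) = 1.348728, coefficient = 2
x_3 = 1.9375, f(x_3) = 1.808684, coefficient = 2
x_4 = 2.5000, f(x_4) = 1.496180, coefficient = 1

I ≈ (0.562500/2) × 9.052619 = 2.546049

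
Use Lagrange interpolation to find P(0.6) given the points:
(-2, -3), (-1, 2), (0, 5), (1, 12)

Lagrange interpolation formula:
P(x) = Σ yᵢ × Lᵢ(x)
where Lᵢ(x) = Π_{j≠i} (x - xⱼ)/(xᵢ - xⱼ)

L_0(0.6) = (0.6 - (-1))/(-2 - (-1)) × (0.6 - 0)/(-2 - 0) × (0.6 - 1)/(-2 - 1) = 0.064000
L_1(0.6) = (0.6 - (-2))/(-1 - (-2)) × (0.6 - 0)/(-1 - 0) × (0.6 - 1)/(-1 - 1) = -0.312000
L_2(0.6) = (0.6 - (-2))/(0 - (-2)) × (0.6 - (-1))/(0 - (-1)) × (0.6 - 1)/(0 - 1) = 0.832000
L_3(0.6) = (0.6 - (-2))/(1 - (-2)) × (0.6 - (-1))/(1 - (-1)) × (0.6 - 0)/(1 - 0) = 0.416000

P(0.6) = (-3)×L_0(0.6) + 2×L_1(0.6) + 5×L_2(0.6) + 12×L_3(0.6)
P(0.6) = 8.336000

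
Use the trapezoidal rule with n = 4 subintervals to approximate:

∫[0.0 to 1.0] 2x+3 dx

f(x) = 2x+3
a = 0.0, b = 1.0, n = 4
h = (b - a)/n = 0.250000

Trapezoidal rule: (h/2)[f(x₀) + 2f(x₁) + 2f(x₂) + ... + f(xₙ)]

x_0 = 0.0000, f(x_0) = 3.000000, coefficient = 1
x_1 = 0.2500, f(x_1) = 3.500000, coefficient = 2
x_2 = 0.5000, f(x_2) = 4.000000, coefficient = 2
x_3 = 0.7500, f(x_3) = 4.500000, coefficient = 2
x_4 = 1.0000, f(x_4) = 5.000000, coefficient = 1

I ≈ (0.250000/2) × 32.000000 = 4.000000
Exact value: 4.000000
Error: 0.000000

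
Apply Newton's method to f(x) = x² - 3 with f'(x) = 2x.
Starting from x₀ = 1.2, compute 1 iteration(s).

f(x) = x² - 3
f'(x) = 2x
x₀ = 1.2

Newton-Raphson formula: x_{n+1} = x_n - f(x_n)/f'(x_n)

Iteration 1:
  f(1.200000) = -1.560000
  f'(1.200000) = 2.400000
  x_1 = 1.200000 - (-1.560000)/2.400000 = 1.850000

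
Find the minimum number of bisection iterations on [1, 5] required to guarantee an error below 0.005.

We need (b-a)/2^n ≤ 0.005
(5 - 1)/2^n ≤ 0.005
4/2^n ≤ 0.005
2^n ≥ 800
n ≥ log₂(800) = 9.64
n ≥ 10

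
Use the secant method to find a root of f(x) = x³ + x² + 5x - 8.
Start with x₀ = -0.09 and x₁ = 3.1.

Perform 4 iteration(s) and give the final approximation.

f(x) = x³ + x² + 5x - 8
x₀ = -0.09, x₁ = 3.1

Secant formula: x_{n+1} = x_n - f(x_n)(x_n - x_{n-1})/(f(x_n) - f(x_{n-1}))

Iteration 1:
  f(-0.090000) = -8.442629
  f(3.100000) = 46.901000
  x_2 = 3.100000 - 46.901000×(3.100000 - (-0.090000))/(46.901000 - (-8.442629))
       = 0.396632
Iteration 2:
  f(3.100000) = 46.901000
  f(0.396632) = -5.797125
  x_3 = 0.396632 - (-5.797125)×(0.396632 - 3.100000)/(-5.797125 - 46.901000)
       = 0.694020
Iteration 3:
  f(0.396632) = -5.797125
  f(0.694020) = -3.713955
  x_4 = 0.694020 - (-3.713955)×(0.694020 - 0.396632)/(-3.713955 - (-5.797125))
       = 1.224213
Iteration 4:
  f(0.694020) = -3.713955
  f(1.224213) = 1.454491
  x_5 = 1.224213 - 1.454491×(1.224213 - 0.694020)/(1.454491 - (-3.713955))
       = 1.075008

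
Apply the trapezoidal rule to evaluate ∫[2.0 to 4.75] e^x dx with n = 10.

f(x) = e^x
a = 2.0, b = 4.75, n = 10
h = (b - a)/n = 0.275000

Trapezoidal rule: (h/2)[f(x₀) + 2f(x₁) + 2f(x₂) + ... + f(xₙ)]

x_0 = 2.0000, f(x_0) = 7.389056, coefficient = 1
x_1 = 2.2750, f(x_1) = 9.727919, coefficient = 2
x_2 = 2.5500, f(x_2) = 12.807104, coefficient = 2
x_3 = 2.8250, f(x_3) = 16.860945, coefficient = 2
x_4 = 3.1000, f(x_4) = 22.197951, coefficient = 2
x_5 = 3.3750, f(x_5) = 29.224284, coefficient = 2
x_6 = 3.6500, f(x_6) = 38.474666, coefficient = 2
x_7 = 3.9250, f(x_7) = 50.653078, coefficient = 2
x_8 = 4.2000, f(x_8) = 66.686331, coefficient = 2
x_9 = 4.4750, f(x_9) = 87.794600, coefficient = 2
x_10 = 4.7500, f(x_10) = 115.584285, coefficient = 1

I ≈ (0.275000/2) × 791.827097 = 108.876226
Exact value: 108.195228
Error: 0.680997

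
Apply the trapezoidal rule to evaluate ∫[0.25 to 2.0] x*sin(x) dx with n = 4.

f(x) = x*sin(x)
a = 0.25, b = 2.0, n = 4
h = (b - a)/n = 0.437500

Trapezoidal rule: (h/2)[f(x₀) + 2f(x₁) + 2f(x₂) + ... + f(xₙ)]

x_0 = 0.2500, f(x_0) = 0.061851, coefficient = 1
x_1 = 0.6875, f(x_1) = 0.436292, coefficient = 2
x_2 = 1.1250, f(x_2) = 1.015051, coefficient = 2
x_3 = 1.5625, f(x_3) = 1.562446, coefficient = 2
x_4 = 2.0000, f(x_4) = 1.818595, coefficient = 1

I ≈ (0.437500/2) × 7.908025 = 1.729880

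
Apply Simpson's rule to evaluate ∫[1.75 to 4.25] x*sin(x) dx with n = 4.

f(x) = x*sin(x)
a = 1.75, b = 4.25, n = 4
h = (b - a)/n = 0.625000

Simpson's rule: (h/3)[f(x₀) + 4f(x₁) + 2f(x₂) + ... + f(xₙ)]

x_0 = 1.7500, f(x_0) = 1.721975, coefficient = 1
x_1 = 2.3750, f(x_1) = 1.647502, coefficient = 4
x_2 = 3.0000, f(x_2) = 0.423360, coefficient = 2
x_3 = 3.6250, f(x_3) = -1.684896, coefficient = 4
x_4 = 4.2500, f(x_4) = -3.803705, coefficient = 1

I ≈ (0.625000/3) × -1.384584 = -0.288455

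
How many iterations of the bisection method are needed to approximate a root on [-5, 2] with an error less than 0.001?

We need (b-a)/2^n ≤ 0.001
(2 - (-5))/2^n ≤ 0.001
7/2^n ≤ 0.001
2^n ≥ 7000
n ≥ log₂(7000) = 12.77
n ≥ 13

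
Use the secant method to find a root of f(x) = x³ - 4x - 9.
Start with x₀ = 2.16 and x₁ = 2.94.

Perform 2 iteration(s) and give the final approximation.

f(x) = x³ - 4x - 9
x₀ = 2.16, x₁ = 2.94

Secant formula: x_{n+1} = x_n - f(x_n)(x_n - x_{n-1})/(f(x_n) - f(x_{n-1}))

Iteration 1:
  f(2.160000) = -7.562304
  f(2.940000) = 4.652184
  x_2 = 2.940000 - 4.652184×(2.940000 - 2.160000)/(4.652184 - (-7.562304))
       = 2.642918
Iteration 2:
  f(2.940000) = 4.652184
  f(2.642918) = -1.110847
  x_3 = 2.642918 - (-1.110847)×(2.642918 - 2.940000)/(-1.110847 - 4.652184)
       = 2.700182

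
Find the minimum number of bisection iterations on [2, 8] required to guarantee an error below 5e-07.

We need (b-a)/2^n ≤ 5e-07
(8 - 2)/2^n ≤ 5e-07
6/2^n ≤ 5e-07
2^n ≥ 12000000
n ≥ log₂(12000000) = 23.52
n ≥ 24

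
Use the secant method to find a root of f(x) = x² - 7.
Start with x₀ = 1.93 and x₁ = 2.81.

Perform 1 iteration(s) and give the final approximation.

f(x) = x² - 7
x₀ = 1.93, x₁ = 2.81

Secant formula: x_{n+1} = x_n - f(x_n)(x_n - x_{n-1})/(f(x_n) - f(x_{n-1}))

Iteration 1:
  f(1.930000) = -3.275100
  f(2.810000) = 0.896100
  x_2 = 2.810000 - 0.896100×(2.810000 - 1.930000)/(0.896100 - (-3.275100))
       = 2.620949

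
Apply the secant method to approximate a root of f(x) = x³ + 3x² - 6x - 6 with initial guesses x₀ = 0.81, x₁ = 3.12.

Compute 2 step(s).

f(x) = x³ + 3x² - 6x - 6
x₀ = 0.81, x₁ = 3.12

Secant formula: x_{n+1} = x_n - f(x_n)(x_n - x_{n-1})/(f(x_n) - f(x_{n-1}))

Iteration 1:
  f(0.810000) = -8.360259
  f(3.120000) = 34.854528
  x_2 = 3.120000 - 34.854528×(3.120000 - 0.810000)/(34.854528 - (-8.360259))
       = 1.256889
Iteration 2:
  f(3.120000) = 34.854528
  f(1.256889) = -6.816431
  x_3 = 1.256889 - (-6.816431)×(1.256889 - 3.120000)/(-6.816431 - 34.854528)
       = 1.561652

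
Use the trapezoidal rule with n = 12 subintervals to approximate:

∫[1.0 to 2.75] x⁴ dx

f(x) = x⁴
a = 1.0, b = 2.75, n = 12
h = (b - a)/n = 0.145833

Trapezoidal rule: (h/2)[f(x₀) + 2f(x₁) + 2f(x₂) + ... + f(xₙ)]

x_0 = 1.0000, f(x_0) = 1.000000, coefficient = 1
x_1 = 1.1458, f(x_1) = 1.723796, coefficient = 2
x_2 = 1.2917, f(x_2) = 2.783568, coefficient = 2
x_3 = 1.4375, f(x_3) = 4.270035, coefficient = 2
x_4 = 1.5833, f(x_4) = 6.284770, coefficient = 2
x_5 = 1.7292, f(x_5) = 8.940204, coefficient = 2
x_6 = 1.8750, f(x_6) = 12.359619, coefficient = 2
x_7 = 2.0208, f(x_7) = 16.677156, coefficient = 2
x_8 = 2.1667, f(x_8) = 22.037809, coefficient = 2
x_9 = 2.3125, f(x_9) = 28.597427, coefficient = 2
x_10 = 2.4583, f(x_10) = 36.522717, coefficient = 2
x_11 = 2.6042, f(x_11) = 45.991238, coefficient = 2
x_12 = 2.7500, f(x_12) = 57.191406, coefficient = 1

I ≈ (0.145833/2) × 430.568084 = 31.395589
Exact value: 31.255273
Error: 0.140316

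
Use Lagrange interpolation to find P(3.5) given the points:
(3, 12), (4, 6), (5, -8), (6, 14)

Lagrange interpolation formula:
P(x) = Σ yᵢ × Lᵢ(x)
where Lᵢ(x) = Π_{j≠i} (x - xⱼ)/(xᵢ - xⱼ)

L_0(3.5) = (3.5 - 4)/(3 - 4) × (3.5 - 5)/(3 - 5) × (3.5 - 6)/(3 - 6) = 0.312500
L_1(3.5) = (3.5 - 3)/(4 - 3) × (3.5 - 5)/(4 - 5) × (3.5 - 6)/(4 - 6) = 0.937500
L_2(3.5) = (3.5 - 3)/(5 - 3) × (3.5 - 4)/(5 - 4) × (3.5 - 6)/(5 - 6) = -0.312500
L_3(3.5) = (3.5 - 3)/(6 - 3) × (3.5 - 4)/(6 - 4) × (3.5 - 5)/(6 - 5) = 0.062500

P(3.5) = 12×L_0(3.5) + 6×L_1(3.5) + (-8)×L_2(3.5) + 14×L_3(3.5)
P(3.5) = 12.750000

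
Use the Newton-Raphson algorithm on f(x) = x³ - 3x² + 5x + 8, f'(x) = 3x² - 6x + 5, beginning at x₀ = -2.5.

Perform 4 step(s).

f(x) = x³ - 3x² + 5x + 8
f'(x) = 3x² - 6x + 5
x₀ = -2.5

Newton-Raphson formula: x_{n+1} = x_n - f(x_n)/f'(x_n)

Iteration 1:
  f(-2.500000) = -38.875000
  f'(-2.500000) = 38.750000
  x_1 = -2.500000 - (-38.875000)/38.750000 = -1.496774
Iteration 2:
  f(-1.496774) = -9.558143
  f'(-1.496774) = 20.701644
  x_2 = -1.496774 - (-9.558143)/20.701644 = -1.035065
Iteration 3:
  f(-1.035065) = -1.498328
  f'(-1.035065) = 14.424467
  x_3 = -1.035065 - (-1.498328)/14.424467 = -0.931191
Iteration 4:
  f(-0.931191) = -0.064753
  f'(-0.931191) = 13.188493
  x_4 = -0.931191 - (-0.064753)/13.188493 = -0.926281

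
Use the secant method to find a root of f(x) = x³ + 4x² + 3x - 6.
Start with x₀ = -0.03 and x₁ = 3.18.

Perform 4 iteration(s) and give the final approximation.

f(x) = x³ + 4x² + 3x - 6
x₀ = -0.03, x₁ = 3.18

Secant formula: x_{n+1} = x_n - f(x_n)(x_n - x_{n-1})/(f(x_n) - f(x_{n-1}))

Iteration 1:
  f(-0.030000) = -6.086427
  f(3.180000) = 76.147032
  x_2 = 3.180000 - 76.147032×(3.180000 - (-0.030000))/(76.147032 - (-6.086427))
       = 0.207585
Iteration 2:
  f(3.180000) = 76.147032
  f(0.207585) = -5.195934
  x_3 = 0.207585 - (-5.195934)×(0.207585 - 3.180000)/(-5.195934 - 76.147032)
       = 0.397454
Iteration 3:
  f(0.207585) = -5.195934
  f(0.397454) = -4.112977
  x_4 = 0.397454 - (-4.112977)×(0.397454 - 0.207585)/(-4.112977 - (-5.195934))
       = 1.118558
Iteration 4:
  f(0.397454) = -4.112977
  f(1.118558) = 3.759867
  x_5 = 1.118558 - 3.759867×(1.118558 - 0.397454)/(3.759867 - (-4.112977))
       = 0.774177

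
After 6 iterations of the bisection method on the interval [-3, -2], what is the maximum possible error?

Bisection error bound: |error| ≤ (b-a)/2^n
|error| ≤ (-2 - (-3))/2^6 = 1/2^6
|error| ≤ 0.0156250000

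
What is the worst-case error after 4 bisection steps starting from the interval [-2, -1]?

Bisection error bound: |error| ≤ (b-a)/2^n
|error| ≤ (-1 - (-2))/2^4 = 1/2^4
|error| ≤ 0.0625000000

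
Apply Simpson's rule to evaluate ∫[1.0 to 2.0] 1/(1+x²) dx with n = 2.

f(x) = 1/(1+x²)
a = 1.0, b = 2.0, n = 2
h = (b - a)/n = 0.500000

Simpson's rule: (h/3)[f(x₀) + 4f(x₁) + 2f(x₂) + ... + f(xₙ)]

x_0 = 1.0000, f(x_0) = 0.500000, coefficient = 1
x_1 = 1.5000, f(x_1) = 0.307692, coefficient = 4
x_2 = 2.0000, f(x_2) = 0.200000, coefficient = 1

I ≈ (0.500000/3) × 1.930769 = 0.321795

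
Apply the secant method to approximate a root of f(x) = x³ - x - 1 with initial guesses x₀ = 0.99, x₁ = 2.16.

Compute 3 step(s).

f(x) = x³ - x - 1
x₀ = 0.99, x₁ = 2.16

Secant formula: x_{n+1} = x_n - f(x_n)(x_n - x_{n-1})/(f(x_n) - f(x_{n-1}))

Iteration 1:
  f(0.990000) = -1.019701
  f(2.160000) = 6.917696
  x_2 = 2.160000 - 6.917696×(2.160000 - 0.990000)/(6.917696 - (-1.019701))
       = 1.140307
Iteration 2:
  f(2.160000) = 6.917696
  f(1.140307) = -0.657564
  x_3 = 1.140307 - (-0.657564)×(1.140307 - 2.160000)/(-0.657564 - 6.917696)
       = 1.228821
Iteration 3:
  f(1.140307) = -0.657564
  f(1.228821) = -0.373300
  x_4 = 1.228821 - (-0.373300)×(1.228821 - 1.140307)/(-0.373300 - (-0.657564))
       = 1.345058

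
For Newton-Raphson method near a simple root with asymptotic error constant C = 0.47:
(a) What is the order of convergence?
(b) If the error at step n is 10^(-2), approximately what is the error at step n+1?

(a) Newton-Raphson has quadratic (order 2) convergence near simple roots.
    This means |e_{n+1}| ≈ C|e_n|².

(b) With |e_n| = 10^(-2) and C = 0.47:
    |e_{n+1}| ≈ 0.47 × (10^(-2))² = 0.47 × 10^(-4)

(a) 2 (quadratic); (b) |e_{n+1}| ≈ 4.700e-05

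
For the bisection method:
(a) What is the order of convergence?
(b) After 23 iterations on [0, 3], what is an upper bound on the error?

(a) Bisection has linear (order 1) convergence; the error is halved each step.

(b) Error bound = (b-a)/2^n = (3 - 0)/2^{23}
    = 3/2^{23}

(a) 1 (linear); (b) error ≤ 3.58e-07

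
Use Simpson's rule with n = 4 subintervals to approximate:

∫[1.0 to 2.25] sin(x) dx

f(x) = sin(x)
a = 1.0, b = 2.25, n = 4
h = (b - a)/n = 0.312500

Simpson's rule: (h/3)[f(x₀) + 4f(x₁) + 2f(x₂) + ... + f(xₙ)]

x_0 = 1.0000, f(x_0) = 0.841471, coefficient = 1
x_1 = 1.3125, f(x_1) = 0.966827, coefficient = 4
x_2 = 1.6250, f(x_2) = 0.998531, coefficient = 2
x_3 = 1.9375, f(x_3) = 0.933514, coefficient = 4
x_4 = 2.2500, f(x_4) = 0.778073, coefficient = 1

I ≈ (0.312500/3) × 11.217970 = 1.168539
Exact value: 1.168476
Error: 0.000063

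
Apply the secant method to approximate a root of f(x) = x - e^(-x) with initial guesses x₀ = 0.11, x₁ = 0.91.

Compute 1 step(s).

f(x) = x - e^(-x)
x₀ = 0.11, x₁ = 0.91

Secant formula: x_{n+1} = x_n - f(x_n)(x_n - x_{n-1})/(f(x_n) - f(x_{n-1}))

Iteration 1:
  f(0.110000) = -0.785834
  f(0.910000) = 0.507476
  x_2 = 0.910000 - 0.507476×(0.910000 - 0.110000)/(0.507476 - (-0.785834))
       = 0.596092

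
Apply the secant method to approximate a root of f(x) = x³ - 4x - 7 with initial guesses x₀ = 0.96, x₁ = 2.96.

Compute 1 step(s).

f(x) = x³ - 4x - 7
x₀ = 0.96, x₁ = 2.96

Secant formula: x_{n+1} = x_n - f(x_n)(x_n - x_{n-1})/(f(x_n) - f(x_{n-1}))

Iteration 1:
  f(0.960000) = -9.955264
  f(2.960000) = 7.094336
  x_2 = 2.960000 - 7.094336×(2.960000 - 0.960000)/(7.094336 - (-9.955264))
       = 2.127800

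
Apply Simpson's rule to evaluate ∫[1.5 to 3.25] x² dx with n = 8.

f(x) = x²
a = 1.5, b = 3.25, n = 8
h = (b - a)/n = 0.218750

Simpson's rule: (h/3)[f(x₀) + 4f(x₁) + 2f(x₂) + ... + f(xₙ)]

x_0 = 1.5000, f(x_0) = 2.250000, coefficient = 1
x_1 = 1.7188, f(x_1) = 2.954102, coefficient = 4
x_2 = 1.9375, f(x_2) = 3.753906, coefficient = 2
x_3 = 2.1562, f(x_3) = 4.649414, coefficient = 4
x_4 = 2.3750, f(x_4) = 5.640625, coefficient = 2
x_5 = 2.5938, f(x_5) = 6.727539, coefficient = 4
x_6 = 2.8125, f(x_6) = 7.910156, coefficient = 2
x_7 = 3.0312, f(x_7) = 9.188477, coefficient = 4
x_8 = 3.2500, f(x_8) = 10.562500, coefficient = 1

I ≈ (0.218750/3) × 141.500000 = 10.317708
Exact value: 10.317708
Error: 0.000000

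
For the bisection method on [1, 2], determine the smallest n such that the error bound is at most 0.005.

We need (b-a)/2^n ≤ 0.005
(2 - 1)/2^n ≤ 0.005
1/2^n ≤ 0.005
2^n ≥ 200
n ≥ log₂(200) = 7.64
n ≥ 8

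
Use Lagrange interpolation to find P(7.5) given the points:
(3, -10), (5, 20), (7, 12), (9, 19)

Lagrange interpolation formula:
P(x) = Σ yᵢ × Lᵢ(x)
where Lᵢ(x) = Π_{j≠i} (x - xⱼ)/(xᵢ - xⱼ)

L_0(7.5) = (7.5 - 5)/(3 - 5) × (7.5 - 7)/(3 - 7) × (7.5 - 9)/(3 - 9) = 0.039062
L_1(7.5) = (7.5 - 3)/(5 - 3) × (7.5 - 7)/(5 - 7) × (7.5 - 9)/(5 - 9) = -0.210938
L_2(7.5) = (7.5 - 3)/(7 - 3) × (7.5 - 5)/(7 - 5) × (7.5 - 9)/(7 - 9) = 1.054688
L_3(7.5) = (7.5 - 3)/(9 - 3) × (7.5 - 5)/(9 - 5) × (7.5 - 7)/(9 - 7) = 0.117188

P(7.5) = (-10)×L_0(7.5) + 20×L_1(7.5) + 12×L_2(7.5) + 19×L_3(7.5)
P(7.5) = 10.273438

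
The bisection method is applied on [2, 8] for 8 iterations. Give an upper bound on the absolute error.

Bisection error bound: |error| ≤ (b-a)/2^n
|error| ≤ (8 - 2)/2^8 = 6/2^8
|error| ≤ 0.0234375000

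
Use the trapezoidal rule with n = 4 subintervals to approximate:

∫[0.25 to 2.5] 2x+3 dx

f(x) = 2x+3
a = 0.25, b = 2.5, n = 4
h = (b - a)/n = 0.562500

Trapezoidal rule: (h/2)[f(x₀) + 2f(x₁) + 2f(x₂) + ... + f(xₙ)]

x_0 = 0.2500, f(x_0) = 3.500000, coefficient = 1
x_1 = 0.8125, f(x_1) = 4.625000, coefficient = 2
x_2 = 1.3750, f(x_2) = 5.750000, coefficient = 2
x_3 = 1.9375, f(x_3) = 6.875000, coefficient = 2
x_4 = 2.5000, f(x_4) = 8.000000, coefficient = 1

I ≈ (0.562500/2) × 46.000000 = 12.937500
Exact value: 12.937500
Error: 0.000000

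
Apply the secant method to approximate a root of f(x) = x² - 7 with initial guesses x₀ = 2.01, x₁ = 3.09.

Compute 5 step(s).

f(x) = x² - 7
x₀ = 2.01, x₁ = 3.09

Secant formula: x_{n+1} = x_n - f(x_n)(x_n - x_{n-1})/(f(x_n) - f(x_{n-1}))

Iteration 1:
  f(2.010000) = -2.959900
  f(3.090000) = 2.548100
  x_2 = 3.090000 - 2.548100×(3.090000 - 2.010000)/(2.548100 - (-2.959900))
       = 2.590373
Iteration 2:
  f(3.090000) = 2.548100
  f(2.590373) = -0.289970
  x_3 = 2.590373 - (-0.289970)×(2.590373 - 3.090000)/(-0.289970 - 2.548100)
       = 2.641420
Iteration 3:
  f(2.590373) = -0.289970
  f(2.641420) = -0.022899
  x_4 = 2.641420 - (-0.022899)×(2.641420 - 2.590373)/(-0.022899 - (-0.289970))
       = 2.645797
Iteration 4:
  f(2.641420) = -0.022899
  f(2.645797) = 0.000243
  x_5 = 2.645797 - 0.000243×(2.645797 - 2.641420)/(0.000243 - (-0.022899))
       = 2.645751
Iteration 5:
  f(2.645797) = 0.000243
  f(2.645751) = 0.000000
  x_6 = 2.645751 - 0.000000×(2.645751 - 2.645797)/(0.000000 - 0.000243)
       = 2.645751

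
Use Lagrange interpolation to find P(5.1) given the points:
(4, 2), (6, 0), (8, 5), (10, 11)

Lagrange interpolation formula:
P(x) = Σ yᵢ × Lᵢ(x)
where Lᵢ(x) = Π_{j≠i} (x - xⱼ)/(xᵢ - xⱼ)

L_0(5.1) = (5.1 - 6)/(4 - 6) × (5.1 - 8)/(4 - 8) × (5.1 - 10)/(4 - 10) = 0.266438
L_1(5.1) = (5.1 - 4)/(6 - 4) × (5.1 - 8)/(6 - 8) × (5.1 - 10)/(6 - 10) = 0.976937
L_2(5.1) = (5.1 - 4)/(8 - 4) × (5.1 - 6)/(8 - 6) × (5.1 - 10)/(8 - 10) = -0.303188
L_3(5.1) = (5.1 - 4)/(10 - 4) × (5.1 - 6)/(10 - 6) × (5.1 - 8)/(10 - 8) = 0.059813

P(5.1) = 2×L_0(5.1) + 0×L_1(5.1) + 5×L_2(5.1) + 11×L_3(5.1)
P(5.1) = -0.325125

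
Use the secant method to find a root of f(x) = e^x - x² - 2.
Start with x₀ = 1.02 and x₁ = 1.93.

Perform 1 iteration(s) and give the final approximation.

f(x) = e^x - x² - 2
x₀ = 1.02, x₁ = 1.93

Secant formula: x_{n+1} = x_n - f(x_n)(x_n - x_{n-1})/(f(x_n) - f(x_{n-1}))

Iteration 1:
  f(1.020000) = -0.267205
  f(1.930000) = 1.164610
  x_2 = 1.930000 - 1.164610×(1.930000 - 1.020000)/(1.164610 - (-0.267205))
       = 1.189824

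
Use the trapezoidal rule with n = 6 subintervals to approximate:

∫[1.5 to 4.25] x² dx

f(x) = x²
a = 1.5, b = 4.25, n = 6
h = (b - a)/n = 0.458333

Trapezoidal rule: (h/2)[f(x₀) + 2f(x₁) + 2f(x₂) + ... + f(xₙ)]

x_0 = 1.5000, f(x_0) = 2.250000, coefficient = 1
x_1 = 1.9583, f(x_1) = 3.835069, coefficient = 2
x_2 = 2.4167, f(x_2) = 5.840278, coefficient = 2
x_3 = 2.8750, f(x_3) = 8.265625, coefficient = 2
x_4 = 3.3333, f(x_4) = 11.111111, coefficient = 2
x_5 = 3.7917, f(x_5) = 14.376736, coefficient = 2
x_6 = 4.2500, f(x_6) = 18.062500, coefficient = 1

I ≈ (0.458333/2) × 107.170139 = 24.559823
Exact value: 24.463542
Error: 0.096282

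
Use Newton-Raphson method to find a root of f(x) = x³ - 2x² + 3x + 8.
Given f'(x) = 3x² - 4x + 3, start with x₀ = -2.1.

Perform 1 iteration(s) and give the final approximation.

f(x) = x³ - 2x² + 3x + 8
f'(x) = 3x² - 4x + 3
x₀ = -2.1

Newton-Raphson formula: x_{n+1} = x_n - f(x_n)/f'(x_n)

Iteration 1:
  f(-2.100000) = -16.381000
  f'(-2.100000) = 24.630000
  x_1 = -2.100000 - (-16.381000)/24.630000 = -1.434917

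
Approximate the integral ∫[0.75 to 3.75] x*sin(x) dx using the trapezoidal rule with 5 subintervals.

f(x) = x*sin(x)
a = 0.75, b = 3.75, n = 5
h = (b - a)/n = 0.600000

Trapezoidal rule: (h/2)[f(x₀) + 2f(x₁) + 2f(x₂) + ... + f(xₙ)]

x_0 = 0.7500, f(x_0) = 0.511229, coefficient = 1
x_1 = 1.3500, f(x_1) = 1.317227, coefficient = 2
x_2 = 1.9500, f(x_2) = 1.811471, coefficient = 2
x_3 = 2.5500, f(x_3) = 1.422093, coefficient = 2
x_4 = 3.1500, f(x_4) = -0.026483, coefficient = 2
x_5 = 3.7500, f(x_5) = -2.143355, coefficient = 1

I ≈ (0.600000/2) × 7.416491 = 2.224947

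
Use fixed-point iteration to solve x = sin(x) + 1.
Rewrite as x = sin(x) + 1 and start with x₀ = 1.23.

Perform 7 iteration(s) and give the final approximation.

Equation: x = sin(x) + 1
Fixed-point form: x = sin(x) + 1
x₀ = 1.23

x_1 = g(1.230000) = 1.942489
x_2 = g(1.942489) = 1.931714
x_3 = g(1.931714) = 1.935573
x_4 = g(1.935573) = 1.934203
x_5 = g(1.934203) = 1.934691
x_6 = g(1.934691) = 1.934518
x_7 = g(1.934518) = 1.934579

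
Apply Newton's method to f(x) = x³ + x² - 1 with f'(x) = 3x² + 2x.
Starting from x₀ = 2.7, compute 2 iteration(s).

f(x) = x³ + x² - 1
f'(x) = 3x² + 2x
x₀ = 2.7

Newton-Raphson formula: x_{n+1} = x_n - f(x_n)/f'(x_n)

Iteration 1:
  f(2.700000) = 25.973000
  f'(2.700000) = 27.270000
  x_1 = 2.700000 - 25.973000/27.270000 = 1.747561
Iteration 2:
  f(1.747561) = 7.390973
  f'(1.747561) = 12.657036
  x_2 = 1.747561 - 7.390973/12.657036 = 1.163620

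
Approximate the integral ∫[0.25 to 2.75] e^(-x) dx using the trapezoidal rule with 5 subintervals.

f(x) = e^(-x)
a = 0.25, b = 2.75, n = 5
h = (b - a)/n = 0.500000

Trapezoidal rule: (h/2)[f(x₀) + 2f(x₁) + 2f(x₂) + ... + f(xₙ)]

x_0 = 0.2500, f(x_0) = 0.778801, coefficient = 1
x_1 = 0.7500, f(x_1) = 0.472367, coefficient = 2
x_2 = 1.2500, f(x_2) = 0.286505, coefficient = 2
x_3 = 1.7500, f(x_3) = 0.173774, coefficient = 2
x_4 = 2.2500, f(x_4) = 0.105399, coefficient = 2
x_5 = 2.7500, f(x_5) = 0.063928, coefficient = 1

I ≈ (0.500000/2) × 2.918818 = 0.729704
Exact value: 0.714873
Error: 0.014831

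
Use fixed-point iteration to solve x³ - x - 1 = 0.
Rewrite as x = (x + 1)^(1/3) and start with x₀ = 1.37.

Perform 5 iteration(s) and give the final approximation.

Equation: x³ - x - 1 = 0
Fixed-point form: x = (x + 1)^(1/3)
x₀ = 1.37

x_1 = g(1.370000) = 1.333264
x_2 = g(1.333264) = 1.326339
x_3 = g(1.326339) = 1.325026
x_4 = g(1.325026) = 1.324776
x_5 = g(1.324776) = 1.324729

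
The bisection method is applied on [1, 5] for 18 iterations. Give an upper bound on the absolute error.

Bisection error bound: |error| ≤ (b-a)/2^n
|error| ≤ (5 - 1)/2^18 = 4/2^18
|error| ≤ 0.0000152588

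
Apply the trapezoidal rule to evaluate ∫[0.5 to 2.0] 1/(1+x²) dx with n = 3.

f(x) = 1/(1+x²)
a = 0.5, b = 2.0, n = 3
h = (b - a)/n = 0.500000

Trapezoidal rule: (h/2)[f(x₀) + 2f(x₁) + 2f(x₂) + ... + f(xₙ)]

x_0 = 0.5000, f(x_0) = 0.800000, coefficient = 1
x_1 = 1.0000, f(x_1) = 0.500000, coefficient = 2
x_2 = 1.5000, f(x_2) = 0.307692, coefficient = 2
x_3 = 2.0000, f(x_3) = 0.200000, coefficient = 1

I ≈ (0.500000/2) × 2.615385 = 0.653846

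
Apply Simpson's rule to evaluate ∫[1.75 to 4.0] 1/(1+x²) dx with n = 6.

f(x) = 1/(1+x²)
a = 1.75, b = 4.0, n = 6
h = (b - a)/n = 0.375000

Simpson's rule: (h/3)[f(x₀) + 4f(x₁) + 2f(x₂) + ... + f(xₙ)]

x_0 = 1.7500, f(x_0) = 0.246154, coefficient = 1
x_1 = 2.1250, f(x_1) = 0.181303, coefficient = 4
x_2 = 2.5000, f(x_2) = 0.137931, coefficient = 2
x_3 = 2.8750, f(x_3) = 0.107926, coefficient = 4
x_4 = 3.2500, f(x_4) = 0.086486, coefficient = 2
x_5 = 3.6250, f(x_5) = 0.070718, coefficient = 4
x_6 = 4.0000, f(x_6) = 0.058824, coefficient = 1

I ≈ (0.375000/3) × 2.193601 = 0.274200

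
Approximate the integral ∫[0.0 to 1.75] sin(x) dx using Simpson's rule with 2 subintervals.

f(x) = sin(x)
a = 0.0, b = 1.75, n = 2
h = (b - a)/n = 0.875000

Simpson's rule: (h/3)[f(x₀) + 4f(x₁) + 2f(x₂) + ... + f(xₙ)]

x_0 = 0.0000, f(x_0) = 0.000000, coefficient = 1
x_1 = 0.8750, f(x_1) = 0.767544, coefficient = 4
x_2 = 1.7500, f(x_2) = 0.983986, coefficient = 1

I ≈ (0.875000/3) × 4.054160 = 1.182463
Exact value: 1.178246
Error: 0.004217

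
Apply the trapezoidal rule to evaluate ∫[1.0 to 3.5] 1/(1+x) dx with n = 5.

f(x) = 1/(1+x)
a = 1.0, b = 3.5, n = 5
h = (b - a)/n = 0.500000

Trapezoidal rule: (h/2)[f(x₀) + 2f(x₁) + 2f(x₂) + ... + f(xₙ)]

x_0 = 1.0000, f(x_0) = 0.500000, coefficient = 1
x_1 = 1.5000, f(x_1) = 0.400000, coefficient = 2
x_2 = 2.0000, f(x_2) = 0.333333, coefficient = 2
x_3 = 2.5000, f(x_3) = 0.285714, coefficient = 2
x_4 = 3.0000, f(x_4) = 0.250000, coefficient = 2
x_5 = 3.5000, f(x_5) = 0.222222, coefficient = 1

I ≈ (0.500000/2) × 3.260317 = 0.815079
Exact value: 0.810930
Error: 0.004149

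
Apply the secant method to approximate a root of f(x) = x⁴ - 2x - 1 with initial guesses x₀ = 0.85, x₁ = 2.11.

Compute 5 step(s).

f(x) = x⁴ - 2x - 1
x₀ = 0.85, x₁ = 2.11

Secant formula: x_{n+1} = x_n - f(x_n)(x_n - x_{n-1})/(f(x_n) - f(x_{n-1}))

Iteration 1:
  f(0.850000) = -2.177994
  f(2.110000) = 14.601194
  x_2 = 2.110000 - 14.601194×(2.110000 - 0.850000)/(14.601194 - (-2.177994))
       = 1.013552
Iteration 2:
  f(2.110000) = 14.601194
  f(1.013552) = -1.971784
  x_3 = 1.013552 - (-1.971784)×(1.013552 - 2.110000)/(-1.971784 - 14.601194)
       = 1.144003
Iteration 3:
  f(1.013552) = -1.971784
  f(1.144003) = -1.575198
  x_4 = 1.144003 - (-1.575198)×(1.144003 - 1.013552)/(-1.575198 - (-1.971784))
       = 1.662141
Iteration 4:
  f(1.144003) = -1.575198
  f(1.662141) = 3.308295
  x_5 = 1.662141 - 3.308295×(1.662141 - 1.144003)/(3.308295 - (-1.575198))
       = 1.311131
Iteration 5:
  f(1.662141) = 3.308295
  f(1.311131) = -0.667078
  x_6 = 1.311131 - (-0.667078)×(1.311131 - 1.662141)/(-0.667078 - 3.308295)
       = 1.370032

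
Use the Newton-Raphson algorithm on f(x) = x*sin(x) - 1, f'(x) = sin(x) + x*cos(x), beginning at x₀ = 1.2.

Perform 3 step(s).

f(x) = x*sin(x) - 1
f'(x) = sin(x) + x*cos(x)
x₀ = 1.2

Newton-Raphson formula: x_{n+1} = x_n - f(x_n)/f'(x_n)

Iteration 1:
  f(1.200000) = 0.118447
  f'(1.200000) = 1.366868
  x_1 = 1.200000 - 0.118447/1.366868 = 1.113344
Iteration 2:
  f(1.113344) = -0.001129
  f'(1.113344) = 1.388904
  x_2 = 1.113344 - (-0.001129)/1.388904 = 1.114157
Iteration 3:
  f(1.114157) = 0.000000
  f'(1.114157) = 1.388809
  x_3 = 1.114157 - 0.000000/1.388809 = 1.114157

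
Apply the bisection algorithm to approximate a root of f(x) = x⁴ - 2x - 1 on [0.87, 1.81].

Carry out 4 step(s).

f(x) = x⁴ - 2x - 1
Initial interval: [0.87, 1.81]

Iteration 1:
  c_1 = (0.870000 + 1.810000)/2 = 1.340000
  f(c_1) = f(1.340000) = -0.455821
  f(a) × f(c) ≥ 0, new interval: [1.340000, 1.810000]
Iteration 2:
  c_2 = (1.340000 + 1.810000)/2 = 1.575000
  f(c_2) = f(1.575000) = 2.003500
  f(a) × f(c) < 0, new interval: [1.340000, 1.575000]
Iteration 3:
  c_3 = (1.340000 + 1.575000)/2 = 1.457500
  f(c_3) = f(1.457500) = 0.597677
  f(a) × f(c) < 0, new interval: [1.340000, 1.457500]
Iteration 4:
  c_4 = (1.340000 + 1.457500)/2 = 1.398750
  f(c_4) = f(1.398750) = 0.030398
  f(a) × f(c) < 0, new interval: [1.340000, 1.398750]

After 4 iteration(s), the approximation is c_4 = 1.398750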